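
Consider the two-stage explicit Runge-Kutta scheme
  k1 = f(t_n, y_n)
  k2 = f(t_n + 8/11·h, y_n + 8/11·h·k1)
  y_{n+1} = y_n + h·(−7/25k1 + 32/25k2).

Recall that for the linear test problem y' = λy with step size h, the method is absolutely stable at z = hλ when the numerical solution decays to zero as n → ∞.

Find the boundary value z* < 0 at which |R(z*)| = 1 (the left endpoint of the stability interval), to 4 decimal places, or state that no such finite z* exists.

Test eqn y'=λy, z=hλ:
  k1=λy_n ⇒ h·k1=z·y_n;  k2=λ(1+8/11z)y_n ⇒ h·k2=z(1+8/11z)y_n
  y_{n+1}/y_n = 1 − 7/25z + 32/25z(1+8/11z) = 1 + z + 256/275z²
  so R(z) = 1 + z + 256/275z².

Solve |R(x)|<1 on ℝ⁻.
x=-0.4: |R|=0.7489
R=1: x+256/275x²=0 ⇒ x=−275/256=-1.0742; min R=1−1/(4·256/275)=0.7314>−1
Confirm numerically:
  x=-0.911: |R|=0.86158 <1
  x=-0.763: |R|=0.77895 <1
  x=-0.752: |R|=0.77443 <1
  x=-1.647: |R|=1.87819 >1
  x=-1.523: |R|=1.63627 >1
  x=-1.229: |R|=1.17708 >1
So |R|<1 on (-1.0742, 0).

z* = -1.0742.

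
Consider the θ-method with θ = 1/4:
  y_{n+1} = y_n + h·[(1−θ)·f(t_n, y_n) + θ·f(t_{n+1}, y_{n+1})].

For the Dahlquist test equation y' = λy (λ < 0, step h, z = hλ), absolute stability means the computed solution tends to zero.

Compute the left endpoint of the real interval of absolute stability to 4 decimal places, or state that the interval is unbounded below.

z* = -4.0000.

With y'=λy (z=hλ):
  y_{n+1} = y_n + z·[3/4·y_n + 1/4·y_{n+1}] ⇒ (1 − 1/4z)y_{n+1} = (1 + 3/4z)y_n
  ⇒ R(z) = (1 + 3/4z)/(1 − 1/4z).

Need |R(x)|<1, x<0.
x=-0.3: |R|=0.7209
R=−1: 1+3/4x = −1+1/4x ⇒ -1/2x=2 ⇒ x=2/(-1/2)=-4.0000
Confirm numerically:
  x=-3.927: |R|=0.98158 <1
  x=-3.478: |R|=0.86039 <1
  x=-3.353: |R|=0.82402 <1
  x=-1.775: |R|=0.22944 <1
  x=-4.380: |R|=1.09069 >1
  x=-4.297: |R|=1.07159 >1
  x=-4.205: |R|=1.04997 >1
Interval (-4.0000, 0).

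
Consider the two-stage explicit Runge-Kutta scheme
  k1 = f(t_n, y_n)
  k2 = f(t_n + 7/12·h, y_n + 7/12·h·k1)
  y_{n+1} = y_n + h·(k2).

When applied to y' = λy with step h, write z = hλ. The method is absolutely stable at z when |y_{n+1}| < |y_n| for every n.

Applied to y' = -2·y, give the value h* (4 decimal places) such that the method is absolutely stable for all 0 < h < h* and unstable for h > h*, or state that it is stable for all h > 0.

Set f=λy, z=hλ:
  k1=λy_n ⇒ h·k1=z·y_n;  k2=λ(1+7/12z)y_n ⇒ h·k2=z(1+7/12z)y_n
  y_{n+1}/y_n = 1 + z(1+7/12z) = 1 + z + 7/12z²
  ⇒ R(z) = 1 + z + 7/12z².

Need |R(x)|<1, x<0.
x=-1.39: |R|=0.7371
R=1: x+7/12x²=0 ⇒ x=−12/7=-1.7143; min R=1−1/(4·7/12)=0.5714>−1
Confirm numerically:
  x=-1.628: |R|=0.91806 <1
  x=-1.200: |R|=0.64000 <1
  x=-1.110: |R|=0.60873 <1
  x=-2.198: |R|=1.62020 >1
  x=-2.030: |R|=1.37386 >1
  x=-1.940: |R|=1.25543 >1
Stable set (-1.7143, 0).

(-1.7143,0); λ=-2 ⇒ h* = (12/7)/2 = 0.8571.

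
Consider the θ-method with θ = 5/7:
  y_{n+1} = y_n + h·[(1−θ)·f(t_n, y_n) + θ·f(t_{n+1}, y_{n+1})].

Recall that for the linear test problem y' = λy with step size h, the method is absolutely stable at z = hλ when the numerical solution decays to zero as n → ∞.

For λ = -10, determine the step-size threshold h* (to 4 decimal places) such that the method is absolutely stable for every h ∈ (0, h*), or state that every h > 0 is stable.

With y'=λy (z=hλ):
  y_{n+1} = y_n + z·[2/7·y_n + 5/7·y_{n+1}] ⇒ (1 − 5/7z)y_{n+1} = (1 + 2/7z)y_n
  Hence R(z) = (1 + 2/7z)/(1 − 5/7z).

Solve |R(x)|<1 on ℝ⁻.
x=-0.31: |R|=0.7462
x=-2: |R|=0.1765
x=-10: |R|=0.2281
x=-100: |R|=0.3807
θ=5/7≥1/2 ⇒ |1+2/7x|<|1−5/7x| ∀x<0 ⇒ stable on all of ℝ⁻.

interval (−∞, 0). Any h>0 works for λ=-10.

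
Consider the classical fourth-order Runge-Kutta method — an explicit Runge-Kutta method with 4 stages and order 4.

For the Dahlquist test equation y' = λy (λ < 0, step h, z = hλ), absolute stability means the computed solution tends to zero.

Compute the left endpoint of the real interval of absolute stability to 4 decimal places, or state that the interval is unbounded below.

left endpoint -2.7853.

Test eqn y'=λy, z=hλ:
  order 4, 4-stage ⇒ R(z)=1+z+z^2/2+z^3/6+z^4/24
  (e.g. R(-1.5)=0.27344, |R|=0.27344)

Boundary: |R(x)|=1, x<0.
x=-1.5: |R|=0.2734
|R(-2.69)|=0.8656 |R(-2.37)|=0.5343 |R(-1.92)|=0.3098
Bisect:
  x_lo=-3.1078 |R|=1.6056  x_hi=-0.1843 |R|=0.8317
  mid=-1.64607 |R|=0.27125 →hi
  mid=-2.37695 |R|=0.53980 →hi
  mid=-2.74239 |R|=0.93721 →hi
  mid=-2.92511 |R|=1.23209 →lo
  mid=-2.83375 |R|=1.07554 →lo
  mid=-2.78807 |R|=1.00419 →lo
  mid=-2.76523 |R|=0.97017 →hi
  mid=-2.77665 |R|=0.98704 →hi
  mid=-2.78236 |R|=0.99558 →hi
  ...
  [-2.78539,-2.78521] ⇒ x*=-2.7853
Stable set (-2.7853, 0).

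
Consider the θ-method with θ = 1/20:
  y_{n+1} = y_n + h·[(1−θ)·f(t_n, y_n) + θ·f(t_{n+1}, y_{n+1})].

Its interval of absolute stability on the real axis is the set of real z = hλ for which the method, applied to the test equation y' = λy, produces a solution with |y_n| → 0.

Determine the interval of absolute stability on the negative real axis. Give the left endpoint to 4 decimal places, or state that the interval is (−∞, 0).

(-2.2222, 0).

Set f=λy, z=hλ:
  y_{n+1} = y_n + z·[19/20·y_n + 1/20·y_{n+1}] ⇒ (1 − 1/20z)y_{n+1} = (1 + 19/20z)y_n
  ⇒ R(z) = (1 + 19/20z)/(1 − 1/20z).

Find x<0 with |R(x)|<1.
x=-0.67: |R|=0.3517
R=−1: 1+19/20x = −1+1/20x ⇒ -9/10x=2 ⇒ x=2/(-9/10)=-2.2222
Confirm numerically:
  x=-1.961: |R|=0.78589 <1
  x=-1.490: |R|=0.38669 <1
  x=-1.223: |R|=0.15252 <1
  x=-1.189: |R|=0.12228 <1
  x=-2.705: |R|=1.38274 >1
  x=-2.631: |R|=1.32513 >1
  x=-2.363: |R|=1.11331 >1
Stable set (-2.2222, 0).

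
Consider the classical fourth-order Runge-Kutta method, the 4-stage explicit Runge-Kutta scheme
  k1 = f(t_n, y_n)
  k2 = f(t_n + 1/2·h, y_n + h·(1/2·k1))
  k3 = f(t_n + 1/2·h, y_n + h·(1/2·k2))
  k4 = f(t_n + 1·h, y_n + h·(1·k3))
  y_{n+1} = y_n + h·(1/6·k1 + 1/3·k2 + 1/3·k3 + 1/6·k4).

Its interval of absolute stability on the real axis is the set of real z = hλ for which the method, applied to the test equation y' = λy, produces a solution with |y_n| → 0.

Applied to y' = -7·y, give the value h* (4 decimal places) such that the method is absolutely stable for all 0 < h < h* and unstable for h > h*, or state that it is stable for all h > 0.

(-2.7853,0); λ=-7 ⇒ h* = 0.3979.

On y'=λy, z=hλ:
  order 4, 4-stage ⇒ R(z)=1+z+z^2/2+z^3/6+z^4/24
  (e.g. R(-1.75)=0.27881, |R|=0.27881)

Boundary: |R(x)|=1, x<0.
x=-1.75: |R|=0.2788
|R(-2.73)|=0.9198 |R(-1.41)|=0.2815 |R(-0.77)|=0.4650
Bisect:
  x_lo=-3.4474 |R|=2.5516  x_hi=-0.0576 |R|=0.9440
  mid=-1.75251 |R|=0.27909 →hi
  mid=-2.59996 |R|=0.75469 →hi
  mid=-3.02369 |R|=1.42308 →lo
  mid=-2.81183 |R|=1.04074 →lo
  mid=-2.70589 |R|=0.88674 →hi
  mid=-2.75886 |R|=0.96087 →hi
  mid=-2.78534 |R|=1.00007 →lo
  mid=-2.77210 |R|=0.98029 →hi
  mid=-2.77872 |R|=0.99014 →hi
  mid=-2.78203 |R|=0.99509 →hi
  ...
  [-2.78534,-2.78514] ⇒ x*=-2.7853
Stable set (-2.7853, 0).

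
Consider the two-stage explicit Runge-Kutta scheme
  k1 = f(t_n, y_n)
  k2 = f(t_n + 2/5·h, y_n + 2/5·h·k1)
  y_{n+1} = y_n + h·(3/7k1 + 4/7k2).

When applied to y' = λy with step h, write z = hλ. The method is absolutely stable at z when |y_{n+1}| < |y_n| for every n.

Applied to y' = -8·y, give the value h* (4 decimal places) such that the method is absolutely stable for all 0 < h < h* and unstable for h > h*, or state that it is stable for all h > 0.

(-4.3750,0); λ=-8 ⇒ h* = (35/8)/8 = 0.5469.

With y'=λy (z=hλ):
  k1=λy_n ⇒ h·k1=z·y_n;  k2=λ(1+2/5z)y_n ⇒ h·k2=z(1+2/5z)y_n
  y_{n+1}/y_n = 1 + 3/7z + 4/7z(1+2/5z) = 1 + z + 8/35z²
  R(z) = 1 + z + 8/35z².

Find x<0 with |R(x)|<1.
x=-1.52: |R|=0.0081
R=1: x+8/35x²=0 ⇒ x=−35/8=-4.3750; min R=1−1/(4·8/35)=-0.0938>−1
Confirm numerically:
  x=-4.193: |R|=0.82557 <1
  x=-4.089: |R|=0.73270 <1
  x=-2.944: |R|=0.03706 <1
  x=-2.394: |R|=0.08400 <1
  x=-4.913: |R|=1.60416 >1
  x=-4.739: |R|=1.39428 >1
So |R|<1 on (-4.3750, 0).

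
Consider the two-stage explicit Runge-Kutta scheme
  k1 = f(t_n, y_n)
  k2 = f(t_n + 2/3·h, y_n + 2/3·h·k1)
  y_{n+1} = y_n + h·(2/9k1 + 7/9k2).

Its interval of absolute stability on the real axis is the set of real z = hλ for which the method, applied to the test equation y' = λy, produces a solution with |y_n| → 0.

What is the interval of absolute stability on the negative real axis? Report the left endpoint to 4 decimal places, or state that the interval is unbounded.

(-1.9286, 0).

Test eqn y'=λy, z=hλ:
  k1=λy_n ⇒ h·k1=z·y_n;  k2=λ(1+2/3z)y_n ⇒ h·k2=z(1+2/3z)y_n
  y_{n+1}/y_n = 1 + 2/9z + 7/9z(1+2/3z) = 1 + z + 14/27z²
  R(z) = 1 + z + 14/27z².

Solve |R(x)|<1 on ℝ⁻.
x=-0.7: |R|=0.5541
R=1: x+14/27x²=0 ⇒ x=−27/14=-1.9286; min R=1−1/(4·14/27)=0.5179>−1
Confirm numerically:
  x=-1.819: |R|=0.89665 <1
  x=-1.655: |R|=0.76524 <1
  x=-1.298: |R|=0.57560 <1
  x=-1.227: |R|=0.55364 <1
  x=-2.443: |R|=1.65165 >1
  x=-2.129: |R|=1.22126 >1
  x=-2.112: |R|=1.20087 >1
Stable set (-1.9286, 0).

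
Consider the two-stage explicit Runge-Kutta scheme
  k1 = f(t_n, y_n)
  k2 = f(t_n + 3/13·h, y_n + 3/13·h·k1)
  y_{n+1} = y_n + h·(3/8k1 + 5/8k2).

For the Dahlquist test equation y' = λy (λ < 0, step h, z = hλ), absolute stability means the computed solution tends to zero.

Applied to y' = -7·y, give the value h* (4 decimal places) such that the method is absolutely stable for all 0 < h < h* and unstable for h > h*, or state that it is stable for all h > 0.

With y'=λy (z=hλ):
  k1=λy_n ⇒ h·k1=z·y_n;  k2=λ(1+3/13z)y_n ⇒ h·k2=z(1+3/13z)y_n
  y_{n+1}/y_n = 1 + 3/8z + 5/8z(1+3/13z) = 1 + z + 15/104z²
  Hence R(z) = 1 + z + 15/104z².

Solve |R(x)|<1 on ℝ⁻.
x=-0.5: |R|=0.5361
R=1: x+15/104x²=0 ⇒ x=−104/15=-6.9333; min R=1−1/(4·15/104)=-0.7333>−1
Confirm numerically:
  x=-4.041: |R|=0.68576 <1
  x=-3.238: |R|=0.72579 <1
  x=-3.095: |R|=0.71341 <1
  x=-7.513: |R|=1.62813 >1
  x=-7.138: |R|=1.21071 >1
So |R|<1 on (-6.9333, 0).

(-6.9333,0); λ=-7 ⇒ h* = (104/15)/7 = 0.9905.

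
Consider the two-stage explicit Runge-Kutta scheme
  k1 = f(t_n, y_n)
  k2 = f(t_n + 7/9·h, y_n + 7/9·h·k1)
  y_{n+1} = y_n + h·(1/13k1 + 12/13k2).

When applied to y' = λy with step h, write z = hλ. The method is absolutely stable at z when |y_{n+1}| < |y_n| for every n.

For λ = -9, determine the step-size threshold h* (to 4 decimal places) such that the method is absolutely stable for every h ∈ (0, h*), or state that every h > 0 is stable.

(-1.3929,0); λ=-9 ⇒ h* = (39/28)/9 = 0.1548.

On y'=λy, z=hλ:
  k1=λy_n ⇒ h·k1=z·y_n;  k2=λ(1+7/9z)y_n ⇒ h·k2=z(1+7/9z)y_n
  y_{n+1}/y_n = 1 + 1/13z + 12/13z(1+7/9z) = 1 + z + 28/39z²
  so R(z) = 1 + z + 28/39z².

Boundary: |R(x)|=1, x<0.
x=-0.63: |R|=0.6550
R=1: x+28/39x²=0 ⇒ x=−39/28=-1.3929; min R=1−1/(4·28/39)=0.6518>−1
Confirm numerically:
  x=-1.216: |R|=0.84560 <1
  x=-1.105: |R|=0.77163 <1
  x=-0.719: |R|=0.65215 <1
  x=-1.502: |R|=1.11770 >1
  x=-1.437: |R|=1.04554 >1
So |R|<1 on (-1.3929, 0).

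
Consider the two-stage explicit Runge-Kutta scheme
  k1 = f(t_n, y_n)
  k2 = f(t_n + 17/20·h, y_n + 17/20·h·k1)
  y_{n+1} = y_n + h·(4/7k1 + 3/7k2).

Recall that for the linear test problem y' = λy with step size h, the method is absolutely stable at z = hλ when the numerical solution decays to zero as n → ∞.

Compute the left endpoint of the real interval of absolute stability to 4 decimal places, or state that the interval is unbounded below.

On y'=λy, z=hλ:
  k1=λy_n ⇒ h·k1=z·y_n;  k2=λ(1+17/20z)y_n ⇒ h·k2=z(1+17/20z)y_n
  y_{n+1}/y_n = 1 + 4/7z + 3/7z(1+17/20z) = 1 + z + 51/140z²
  ⇒ R(z) = 1 + z + 51/140z².

Boundary: |R(x)|=1, x<0.
x=-1.06: |R|=0.3493
R=1: x+51/140x²=0 ⇒ x=−140/51=-2.7451; min R=1−1/(4·51/140)=0.3137>−1
Confirm numerically:
  x=-2.582: |R|=0.84659 <1
  x=-2.311: |R|=0.63455 <1
  x=-1.174: |R|=0.32809 <1
  x=-3.288: |R|=1.65027 >1
  x=-3.012: |R|=1.29285 >1
  x=-2.978: |R|=1.25266 >1
So |R|<1 on (-2.7451, 0).

z* = -2.7451.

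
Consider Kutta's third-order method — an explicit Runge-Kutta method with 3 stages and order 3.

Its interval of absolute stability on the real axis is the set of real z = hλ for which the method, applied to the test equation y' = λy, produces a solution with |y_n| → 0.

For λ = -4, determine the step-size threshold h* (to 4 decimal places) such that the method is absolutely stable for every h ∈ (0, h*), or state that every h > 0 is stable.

On y'=λy, z=hλ:
  order 3, 3-stage ⇒ R(z)=1+z+z^2/2+z^3/6
  (e.g. R(-1.51)=0.05622, |R|=0.05622)

Need |R(x)|<1, x<0.
x=-1.51: |R|=0.0562
|R(-2.59)|=1.1316 |R(-2.06)|=0.3952 |R(-1.12)|=0.2730
Bisect:
  x_lo=-2.9708 |R|=1.9278  x_hi=-0.1858 |R|=0.8304
  mid=-1.57831 |R|=0.01194 →hi
  mid=-2.27455 |R|=0.64902 →hi
  mid=-2.62267 |R|=1.19010 →lo
  mid=-2.44861 |R|=0.89762 →hi
  mid=-2.53564 |R|=1.03804 →lo
  mid=-2.49212 |R|=0.96642 →hi
  mid=-2.51388 |R|=1.00187 →lo
  mid=-2.50300 |R|=0.98405 →hi
  mid=-2.50844 |R|=0.99294 →hi
  ...
  [-2.51286,-2.51269] ⇒ x*=-2.5127
Interval (-2.5127, 0).

(-2.5127,0); λ=-4 ⇒ h* = 0.6282.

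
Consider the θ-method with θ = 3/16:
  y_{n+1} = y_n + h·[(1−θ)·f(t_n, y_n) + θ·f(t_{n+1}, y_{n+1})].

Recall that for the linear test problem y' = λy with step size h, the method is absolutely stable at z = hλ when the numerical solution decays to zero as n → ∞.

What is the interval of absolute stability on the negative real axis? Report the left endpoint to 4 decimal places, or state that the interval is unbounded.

With y'=λy (z=hλ):
  y_{n+1} = y_n + z·[13/16·y_n + 3/16·y_{n+1}] ⇒ (1 − 3/16z)y_{n+1} = (1 + 13/16z)y_n
  Hence R(z) = (1 + 13/16z)/(1 − 3/16z).

Boundary: |R(x)|=1, x<0.
x=-1.57: |R|=0.2129
R=−1: 1+13/16x = −1+3/16x ⇒ -5/8x=2 ⇒ x=2/(-5/8)=-3.2000
Confirm numerically:
  x=-2.496: |R|=0.70027 <1
  x=-2.288: |R|=0.60112 <1
  x=-1.940: |R|=0.42255 <1
  x=-1.502: |R|=0.17195 <1
  x=-3.525: |R|=1.12230 >1
  x=-3.305: |R|=1.04052 >1
Stable set (-3.2000, 0).

z∈(-3.2000,0).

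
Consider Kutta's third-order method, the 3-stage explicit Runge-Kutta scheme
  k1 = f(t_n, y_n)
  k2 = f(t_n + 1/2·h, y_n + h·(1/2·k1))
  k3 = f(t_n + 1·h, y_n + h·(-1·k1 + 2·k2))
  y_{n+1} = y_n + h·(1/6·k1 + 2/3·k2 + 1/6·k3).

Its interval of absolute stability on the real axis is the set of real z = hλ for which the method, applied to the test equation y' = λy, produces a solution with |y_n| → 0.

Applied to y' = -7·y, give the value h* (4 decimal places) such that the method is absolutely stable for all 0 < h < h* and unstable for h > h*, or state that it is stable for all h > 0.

(-2.5127,0); λ=-7 ⇒ h* = 0.3590.

Set f=λy, z=hλ:
  order 3, 3-stage ⇒ R(z)=1+z+z^2/2+z^3/6
  (e.g. R(-1.73)=-0.09650, |R|=0.09650)

Find x<0 with |R(x)|<1.
x=-1.73: |R|=0.0965
|R(-2.17)|=0.5186 |R(-1.9)|=0.2382 |R(-0.63)|=0.5268
Bisect:
  x_lo=-2.9476 |R|=1.8718  x_hi=-0.1944 |R|=0.8233
  mid=-1.57100 |R|=0.01680 →hi
  mid=-2.25931 |R|=0.62917 →hi
  mid=-2.60346 |R|=1.15551 →lo
  mid=-2.43139 |R|=0.87115 →hi
  mid=-2.51743 |R|=1.00771 →lo
  mid=-2.47441 |R|=0.93807 →hi
  mid=-2.49592 |R|=0.97254 →hi
  mid=-2.50667 |R|=0.99004 →hi
  ...
  [-2.51289,-2.51272] ⇒ x*=-2.5127
Interval (-2.5127, 0).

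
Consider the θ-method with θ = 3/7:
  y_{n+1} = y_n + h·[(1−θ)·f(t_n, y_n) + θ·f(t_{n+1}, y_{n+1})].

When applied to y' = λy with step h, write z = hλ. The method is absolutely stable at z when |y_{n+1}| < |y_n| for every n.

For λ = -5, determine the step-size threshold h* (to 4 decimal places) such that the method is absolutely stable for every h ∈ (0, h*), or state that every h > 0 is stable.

(-14.0000,0); λ=-5 ⇒ h* = (14)/5 = 2.8000.

On y'=λy, z=hλ:
  y_{n+1} = y_n + z·[4/7·y_n + 3/7·y_{n+1}] ⇒ (1 − 3/7z)y_{n+1} = (1 + 4/7z)y_n
  ⇒ R(z) = (1 + 4/7z)/(1 − 3/7z).

Solve |R(x)|<1 on ℝ⁻.
x=-1.77: |R|=0.0065
R=−1: 1+4/7x = −1+3/7x ⇒ -1/7x=2 ⇒ x=2/(-1/7)=-14.0000
Confirm numerically:
  x=-13.690: |R|=0.99355 <1
  x=-7.598: |R|=0.78512 <1
  x=-6.211: |R|=0.69613 <1
  x=-14.249: |R|=1.00501 >1
  x=-14.203: |R|=1.00409 >1
Stable set (-14.0000, 0).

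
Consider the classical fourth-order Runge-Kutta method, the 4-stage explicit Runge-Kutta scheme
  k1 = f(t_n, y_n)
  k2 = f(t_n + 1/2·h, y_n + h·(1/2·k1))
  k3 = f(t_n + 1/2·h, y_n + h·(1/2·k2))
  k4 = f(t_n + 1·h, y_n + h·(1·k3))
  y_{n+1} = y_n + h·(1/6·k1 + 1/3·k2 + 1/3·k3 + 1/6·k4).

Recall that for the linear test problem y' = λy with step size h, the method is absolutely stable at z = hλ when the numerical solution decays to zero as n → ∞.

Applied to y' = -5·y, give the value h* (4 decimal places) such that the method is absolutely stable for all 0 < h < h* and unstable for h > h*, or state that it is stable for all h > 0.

With y'=λy (z=hλ):
  order 4, 4-stage ⇒ R(z)=1+z+z^2/2+z^3/6+z^4/24
  (e.g. R(-0.55)=0.57733, |R|=0.57733)

Find x<0 with |R(x)|<1.
x=-0.55: |R|=0.5773
|R(-2.79)|=1.0071 |R(-2.46)|=0.6106 |R(-2.02)|=0.3402
Bisect:
  x_lo=-3.4086 |R|=2.4246  x_hi=-0.2950 |R|=0.7445
  mid=-1.85178 |R|=0.29439 →hi
  mid=-2.63017 |R|=0.79022 →hi
  mid=-3.01936 |R|=1.41419 →lo
  mid=-2.82476 |R|=1.06116 →lo
  mid=-2.72746 |R|=0.91626 →hi
  mid=-2.77611 |R|=0.98625 →hi
  mid=-2.80044 |R|=1.02308 →lo
  mid=-2.78828 |R|=1.00451 →lo
  ...
  [-2.78543,-2.78524] ⇒ x*=-2.7853
So |R|<1 on (-2.7853, 0).

(-2.7853,0); λ=-5 ⇒ h* = 0.5571.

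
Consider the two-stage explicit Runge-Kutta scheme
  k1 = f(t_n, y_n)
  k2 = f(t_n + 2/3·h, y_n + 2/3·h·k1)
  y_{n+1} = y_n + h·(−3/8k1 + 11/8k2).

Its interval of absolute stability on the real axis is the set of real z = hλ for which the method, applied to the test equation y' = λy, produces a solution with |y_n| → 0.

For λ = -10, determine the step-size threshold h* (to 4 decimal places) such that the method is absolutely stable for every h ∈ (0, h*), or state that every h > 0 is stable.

Test eqn y'=λy, z=hλ:
  k1=λy_n ⇒ h·k1=z·y_n;  k2=λ(1+2/3z)y_n ⇒ h·k2=z(1+2/3z)y_n
  y_{n+1}/y_n = 1 − 3/8z + 11/8z(1+2/3z) = 1 + z + 11/12z²
  so R(z) = 1 + z + 11/12z².

Solve |R(x)|<1 on ℝ⁻.
x=-0.5: |R|=0.7292
R=1: x+11/12x²=0 ⇒ x=−12/11=-1.0909; min R=1−1/(4·11/12)=0.7273>−1
Confirm numerically:
  x=-0.772: |R|=0.77432 <1
  x=-0.552: |R|=0.72731 <1
  x=-0.493: |R|=0.72979 <1
  x=-1.491: |R|=1.54682 >1
  x=-1.392: |R|=1.38419 >1
  x=-1.173: |R|=1.08827 >1
Stable set (-1.0909, 0).

(-1.0909,0); λ=-10 ⇒ h* = (12/11)/10 = 0.1091.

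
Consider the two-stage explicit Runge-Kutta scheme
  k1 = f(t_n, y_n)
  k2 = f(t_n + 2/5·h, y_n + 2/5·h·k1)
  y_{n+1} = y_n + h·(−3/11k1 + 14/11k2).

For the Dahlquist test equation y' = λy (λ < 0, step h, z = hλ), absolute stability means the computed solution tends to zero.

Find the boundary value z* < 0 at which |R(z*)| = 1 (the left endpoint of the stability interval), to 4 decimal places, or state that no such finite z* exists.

z* = -1.9643.

With y'=λy (z=hλ):
  k1=λy_n ⇒ h·k1=z·y_n;  k2=λ(1+2/5z)y_n ⇒ h·k2=z(1+2/5z)y_n
  y_{n+1}/y_n = 1 − 3/11z + 14/11z(1+2/5z) = 1 + z + 28/55z²
  Hence R(z) = 1 + z + 28/55z².

Find x<0 with |R(x)|<1.
x=-0.83: |R|=0.5207
R=1: x+28/55x²=0 ⇒ x=−55/28=-1.9643; min R=1−1/(4·28/55)=0.5089>−1
Confirm numerically:
  x=-1.675: |R|=0.75332 <1
  x=-1.213: |R|=0.53606 <1
  x=-0.873: |R|=0.51499 <1
  x=-2.416: |R|=1.55559 >1
  x=-2.227: |R|=1.29785 >1
  x=-2.035: |R|=1.07326 >1
Stable set (-1.9643, 0).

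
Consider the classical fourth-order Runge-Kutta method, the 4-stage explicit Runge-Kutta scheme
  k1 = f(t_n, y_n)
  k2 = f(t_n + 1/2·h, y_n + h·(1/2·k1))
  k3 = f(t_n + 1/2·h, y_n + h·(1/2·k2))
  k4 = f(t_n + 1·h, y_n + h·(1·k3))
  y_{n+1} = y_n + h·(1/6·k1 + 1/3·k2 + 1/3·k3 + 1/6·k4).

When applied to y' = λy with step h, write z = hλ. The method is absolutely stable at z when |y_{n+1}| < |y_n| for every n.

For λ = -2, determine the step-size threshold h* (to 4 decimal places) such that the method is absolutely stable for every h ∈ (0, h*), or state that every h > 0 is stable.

With y'=λy (z=hλ):
  order 4, 4-stage ⇒ R(z)=1+z+z^2/2+z^3/6+z^4/24
  (e.g. R(-0.81)=0.44741, |R|=0.44741)

Boundary: |R(x)|=1, x<0.
x=-0.81: |R|=0.4474
|R(-1.84)|=0.2921 |R(-1.6)|=0.2704 |R(-0.73)|=0.4834
Bisect:
  x_lo=-3.2740 |R|=2.0240  x_hi=-0.2855 |R|=0.7517
  mid=-1.77974 |R|=0.28249 →hi
  mid=-2.52689 |R|=0.67535 →hi
  mid=-2.90046 |R|=1.18797 →lo
  mid=-2.71367 |R|=0.89728 →hi
  mid=-2.80706 |R|=1.03332 →lo
  mid=-2.76037 |R|=0.96306 →hi
  mid=-2.78372 |R|=0.99762 →hi
  mid=-2.79539 |R|=1.01533 →lo
  ...
  [-2.78536,-2.78517] ⇒ x*=-2.7853
Interval (-2.7853, 0).

(-2.7853,0); λ=-2 ⇒ h* = 1.3926.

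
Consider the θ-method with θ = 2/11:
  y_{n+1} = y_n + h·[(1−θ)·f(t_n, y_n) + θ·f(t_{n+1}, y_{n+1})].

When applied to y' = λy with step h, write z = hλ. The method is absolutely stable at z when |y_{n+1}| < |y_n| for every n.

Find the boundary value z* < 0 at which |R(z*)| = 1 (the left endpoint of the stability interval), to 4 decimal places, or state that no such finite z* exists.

z* = -3.1429.

With y'=λy (z=hλ):
  y_{n+1} = y_n + z·[9/11·y_n + 2/11·y_{n+1}] ⇒ (1 − 2/11z)y_{n+1} = (1 + 9/11z)y_n
  R(z) = (1 + 9/11z)/(1 − 2/11z).

Solve |R(x)|<1 on ℝ⁻.
x=-1.26: |R|=0.0251
R=−1: 1+9/11x = −1+2/11x ⇒ -7/11x=2 ⇒ x=2/(-7/11)=-3.1429
Confirm numerically:
  x=-2.156: |R|=0.54885 <1
  x=-2.065: |R|=0.50132 <1
  x=-1.720: |R|=0.31025 <1
  x=-1.475: |R|=0.16308 <1
  x=-3.551: |R|=1.15783 >1
  x=-3.482: |R|=1.13215 >1
  x=-3.175: |R|=1.01297 >1
So |R|<1 on (-3.1429, 0).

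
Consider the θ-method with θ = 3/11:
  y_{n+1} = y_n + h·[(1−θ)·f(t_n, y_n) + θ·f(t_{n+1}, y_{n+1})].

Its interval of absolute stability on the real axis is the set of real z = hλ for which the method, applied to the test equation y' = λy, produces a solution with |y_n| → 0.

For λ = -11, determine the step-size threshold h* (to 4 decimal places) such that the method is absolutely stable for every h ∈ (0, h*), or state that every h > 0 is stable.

(-4.4000,0); λ=-11 ⇒ h* = (22/5)/11 = 0.4000.

Set f=λy, z=hλ:
  y_{n+1} = y_n + z·[8/11·y_n + 3/11·y_{n+1}] ⇒ (1 − 3/11z)y_{n+1} = (1 + 8/11z)y_n
  R(z) = (1 + 8/11z)/(1 − 3/11z).

Solve |R(x)|<1 on ℝ⁻.
x=-1.01: |R|=0.2081
R=−1: 1+8/11x = −1+3/11x ⇒ -5/11x=2 ⇒ x=2/(-5/11)=-4.4000
Confirm numerically:
  x=-2.947: |R|=0.63384 <1
  x=-2.819: |R|=0.59372 <1
  x=-2.212: |R|=0.37968 <1
  x=-1.967: |R|=0.28022 <1
  x=-4.920: |R|=1.10093 >1
  x=-4.788: |R|=1.07649 >1
  x=-4.771: |R|=1.07328 >1
Interval (-4.4000, 0).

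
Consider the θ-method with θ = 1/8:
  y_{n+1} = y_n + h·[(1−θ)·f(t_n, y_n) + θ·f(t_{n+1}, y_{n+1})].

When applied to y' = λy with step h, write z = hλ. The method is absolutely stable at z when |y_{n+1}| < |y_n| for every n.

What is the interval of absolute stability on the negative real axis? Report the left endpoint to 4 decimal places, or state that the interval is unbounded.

On y'=λy, z=hλ:
  y_{n+1} = y_n + z·[7/8·y_n + 1/8·y_{n+1}] ⇒ (1 − 1/8z)y_{n+1} = (1 + 7/8z)y_n
  Hence R(z) = (1 + 7/8z)/(1 − 1/8z).

Boundary: |R(x)|=1, x<0.
x=-1.15: |R|=0.0055
R=−1: 1+7/8x = −1+1/8x ⇒ -3/4x=2 ⇒ x=2/(-3/4)=-2.6667
Confirm numerically:
  x=-1.981: |R|=0.58782 <1
  x=-1.115: |R|=0.02139 <1
  x=-3.103: |R|=1.23579 >1
  x=-2.993: |R|=1.17811 >1
  x=-2.722: |R|=1.03096 >1
Interval (-2.6667, 0).

z∈(-2.6667,0).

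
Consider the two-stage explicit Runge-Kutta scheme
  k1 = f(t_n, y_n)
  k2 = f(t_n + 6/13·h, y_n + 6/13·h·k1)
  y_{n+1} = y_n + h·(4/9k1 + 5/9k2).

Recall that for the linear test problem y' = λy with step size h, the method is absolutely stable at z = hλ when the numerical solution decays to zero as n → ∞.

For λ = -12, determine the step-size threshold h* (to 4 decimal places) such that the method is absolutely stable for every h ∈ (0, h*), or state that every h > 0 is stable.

(-3.9000,0); λ=-12 ⇒ h* = (39/10)/12 = 0.3250.

With y'=λy (z=hλ):
  k1=λy_n ⇒ h·k1=z·y_n;  k2=λ(1+6/13z)y_n ⇒ h·k2=z(1+6/13z)y_n
  y_{n+1}/y_n = 1 + 4/9z + 5/9z(1+6/13z) = 1 + z + 10/39z²
  Hence R(z) = 1 + z + 10/39z².

Need |R(x)|<1, x<0.
x=-1.45: |R|=0.0891
R=1: x+10/39x²=0 ⇒ x=−39/10=-3.9000; min R=1−1/(4·10/39)=0.0250>−1
Confirm numerically:
  x=-3.519: |R|=0.65622 <1
  x=-2.873: |R|=0.24344 <1
  x=-1.878: |R|=0.02633 <1
  x=-4.215: |R|=1.34044 >1
  x=-4.193: |R|=1.31501 >1
  x=-4.135: |R|=1.24916 >1
Stable set (-3.9000, 0).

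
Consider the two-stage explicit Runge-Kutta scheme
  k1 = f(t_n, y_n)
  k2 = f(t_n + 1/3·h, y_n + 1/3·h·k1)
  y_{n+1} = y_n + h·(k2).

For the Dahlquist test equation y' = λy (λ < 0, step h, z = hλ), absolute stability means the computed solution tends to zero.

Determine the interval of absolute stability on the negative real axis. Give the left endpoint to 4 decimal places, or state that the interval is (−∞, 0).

Test eqn y'=λy, z=hλ:
  k1=λy_n ⇒ h·k1=z·y_n;  k2=λ(1+1/3z)y_n ⇒ h·k2=z(1+1/3z)y_n
  y_{n+1}/y_n = 1 + z(1+1/3z) = 1 + z + 1/3z²
  Hence R(z) = 1 + z + 1/3z².

Solve |R(x)|<1 on ℝ⁻.
x=-1.59: |R|=0.2527
R=1: x+1/3x²=0 ⇒ x=−3=-3.0000; min R=1−1/(4·1/3)=0.2500>−1
Confirm numerically:
  x=-2.861: |R|=0.86744 <1
  x=-2.599: |R|=0.65260 <1
  x=-1.660: |R|=0.25853 <1
  x=-3.331: |R|=1.36752 >1
  x=-3.209: |R|=1.22356 >1
  x=-3.043: |R|=1.04362 >1
So |R|<1 on (-3.0000, 0).

z∈(-3.0000,0).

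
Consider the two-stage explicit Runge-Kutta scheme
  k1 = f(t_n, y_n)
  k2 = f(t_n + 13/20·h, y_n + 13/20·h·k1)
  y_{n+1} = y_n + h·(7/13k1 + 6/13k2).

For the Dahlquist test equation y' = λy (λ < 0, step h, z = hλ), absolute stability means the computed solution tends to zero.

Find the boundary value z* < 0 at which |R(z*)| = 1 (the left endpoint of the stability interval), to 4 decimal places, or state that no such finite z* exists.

z* = -3.3333.

Set f=λy, z=hλ:
  k1=λy_n ⇒ h·k1=z·y_n;  k2=λ(1+13/20z)y_n ⇒ h·k2=z(1+13/20z)y_n
  y_{n+1}/y_n = 1 + 7/13z + 6/13z(1+13/20z) = 1 + z + 3/10z²
  ⇒ R(z) = 1 + z + 3/10z².

Need |R(x)|<1, x<0.
x=-1.74: |R|=0.1683
R=1: x+3/10x²=0 ⇒ x=−10/3=-3.3333; min R=1−1/(4·3/10)=0.1667>−1
Confirm numerically:
  x=-2.235: |R|=0.26357 <1
  x=-1.498: |R|=0.17520 <1
  x=-1.462: |R|=0.17923 <1
  x=-3.878: |R|=1.63367 >1
  x=-3.536: |R|=1.21499 >1
Interval (-3.3333, 0).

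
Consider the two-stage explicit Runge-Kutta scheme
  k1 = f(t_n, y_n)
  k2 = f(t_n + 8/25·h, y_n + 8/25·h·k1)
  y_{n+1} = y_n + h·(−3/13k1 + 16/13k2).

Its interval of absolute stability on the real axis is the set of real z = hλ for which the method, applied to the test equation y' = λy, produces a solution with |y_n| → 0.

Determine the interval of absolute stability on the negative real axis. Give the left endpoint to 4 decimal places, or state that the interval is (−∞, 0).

With y'=λy (z=hλ):
  k1=λy_n ⇒ h·k1=z·y_n;  k2=λ(1+8/25z)y_n ⇒ h·k2=z(1+8/25z)y_n
  y_{n+1}/y_n = 1 − 3/13z + 16/13z(1+8/25z) = 1 + z + 128/325z²
  R(z) = 1 + z + 128/325z².

Need |R(x)|<1, x<0.
x=-1.17: |R|=0.3691
R=1: x+128/325x²=0 ⇒ x=−325/128=-2.5391; min R=1−1/(4·128/325)=0.3652>−1
Confirm numerically:
  x=-1.757: |R|=0.45882 <1
  x=-1.563: |R|=0.39915 <1
  x=-1.504: |R|=0.38689 <1
  x=-1.489: |R|=0.38420 <1
  x=-2.722: |R|=1.19612 >1
  x=-2.712: |R|=1.18472 >1
So |R|<1 on (-2.5391, 0).

(-2.5391, 0).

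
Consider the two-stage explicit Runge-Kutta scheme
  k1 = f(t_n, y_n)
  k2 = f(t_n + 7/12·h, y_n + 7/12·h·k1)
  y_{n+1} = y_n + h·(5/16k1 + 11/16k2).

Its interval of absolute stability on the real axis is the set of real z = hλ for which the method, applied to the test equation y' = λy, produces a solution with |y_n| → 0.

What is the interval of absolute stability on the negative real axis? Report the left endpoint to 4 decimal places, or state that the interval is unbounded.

(-2.4935, 0).

On y'=λy, z=hλ:
  k1=λy_n ⇒ h·k1=z·y_n;  k2=λ(1+7/12z)y_n ⇒ h·k2=z(1+7/12z)y_n
  y_{n+1}/y_n = 1 + 5/16z + 11/16z(1+7/12z) = 1 + z + 77/192z²
  ⇒ R(z) = 1 + z + 77/192z².

Solve |R(x)|<1 on ℝ⁻.
x=-1.29: |R|=0.3774
R=1: x+77/192x²=0 ⇒ x=−192/77=-2.4935; min R=1−1/(4·77/192)=0.3766>−1
Confirm numerically:
  x=-1.972: |R|=0.58756 <1
  x=-1.555: |R|=0.41473 <1
  x=-1.020: |R|=0.39724 <1
  x=-3.079: |R|=1.72297 >1
  x=-3.039: |R|=1.66483 >1
  x=-2.898: |R|=1.47011 >1
So |R|<1 on (-2.4935, 0).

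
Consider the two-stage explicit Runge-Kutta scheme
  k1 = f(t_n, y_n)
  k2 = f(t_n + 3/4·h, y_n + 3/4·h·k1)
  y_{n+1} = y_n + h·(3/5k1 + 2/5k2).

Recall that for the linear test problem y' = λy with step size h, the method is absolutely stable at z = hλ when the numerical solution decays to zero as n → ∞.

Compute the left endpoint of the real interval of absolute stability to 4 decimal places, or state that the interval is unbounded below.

left endpoint -3.3333.

Set f=λy, z=hλ:
  k1=λy_n ⇒ h·k1=z·y_n;  k2=λ(1+3/4z)y_n ⇒ h·k2=z(1+3/4z)y_n
  y_{n+1}/y_n = 1 + 3/5z + 2/5z(1+3/4z) = 1 + z + 3/10z²
  so R(z) = 1 + z + 3/10z².

Solve |R(x)|<1 on ℝ⁻.
x=-1.69: |R|=0.1668
R=1: x+3/10x²=0 ⇒ x=−10/3=-3.3333; min R=1−1/(4·3/10)=0.1667>−1
Confirm numerically:
  x=-3.197: |R|=0.86924 <1
  x=-2.956: |R|=0.66538 <1
  x=-2.908: |R|=0.62894 <1
  x=-3.884: |R|=1.64164 >1
  x=-3.817: |R|=1.55385 >1
  x=-3.677: |R|=1.37910 >1
So |R|<1 on (-3.3333, 0).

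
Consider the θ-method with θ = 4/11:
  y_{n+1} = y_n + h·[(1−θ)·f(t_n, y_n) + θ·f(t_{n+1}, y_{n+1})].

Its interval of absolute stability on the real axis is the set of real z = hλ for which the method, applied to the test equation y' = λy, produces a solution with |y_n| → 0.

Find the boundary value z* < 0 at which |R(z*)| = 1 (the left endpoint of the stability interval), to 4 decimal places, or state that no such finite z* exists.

left endpoint -7.3333.

Set f=λy, z=hλ:
  y_{n+1} = y_n + z·[7/11·y_n + 4/11·y_{n+1}] ⇒ (1 − 4/11z)y_{n+1} = (1 + 7/11z)y_n
  ⇒ R(z) = (1 + 7/11z)/(1 − 4/11z).

Boundary: |R(x)|=1, x<0.
x=-1.21: |R|=0.1597
R=−1: 1+7/11x = −1+4/11x ⇒ -3/11x=2 ⇒ x=2/(-3/11)=-7.3333
Confirm numerically:
  x=-5.073: |R|=0.78330 <1
  x=-4.159: |R|=0.65541 <1
  x=-3.887: |R|=0.61055 <1
  x=-7.488: |R|=1.01133 >1
  x=-7.427: |R|=1.00690 >1
Interval (-7.3333, 0).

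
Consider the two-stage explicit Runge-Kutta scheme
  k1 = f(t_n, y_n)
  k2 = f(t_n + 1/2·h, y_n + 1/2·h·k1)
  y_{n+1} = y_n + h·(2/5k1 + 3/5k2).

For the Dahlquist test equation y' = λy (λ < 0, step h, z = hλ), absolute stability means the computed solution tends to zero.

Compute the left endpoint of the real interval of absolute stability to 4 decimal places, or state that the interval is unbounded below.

Test eqn y'=λy, z=hλ:
  k1=λy_n ⇒ h·k1=z·y_n;  k2=λ(1+1/2z)y_n ⇒ h·k2=z(1+1/2z)y_n
  y_{n+1}/y_n = 1 + 2/5z + 3/5z(1+1/2z) = 1 + z + 3/10z²
  R(z) = 1 + z + 3/10z².

Need |R(x)|<1, x<0.
x=-1.37: |R|=0.1931
R=1: x+3/10x²=0 ⇒ x=−10/3=-3.3333; min R=1−1/(4·3/10)=0.1667>−1
Confirm numerically:
  x=-2.882: |R|=0.60978 <1
  x=-2.139: |R|=0.23360 <1
  x=-1.572: |R|=0.16936 <1
  x=-3.932: |R|=1.70619 >1
  x=-3.778: |R|=1.50399 >1
  x=-3.651: |R|=1.34794 >1
Interval (-3.3333, 0).

left endpoint -3.3333.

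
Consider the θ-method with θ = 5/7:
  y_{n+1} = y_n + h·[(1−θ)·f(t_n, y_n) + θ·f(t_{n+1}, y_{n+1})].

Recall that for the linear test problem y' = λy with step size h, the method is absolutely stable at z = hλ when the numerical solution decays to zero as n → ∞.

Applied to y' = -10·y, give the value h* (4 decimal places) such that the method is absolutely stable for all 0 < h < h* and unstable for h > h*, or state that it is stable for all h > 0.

unbounded; (−∞, 0). Any h>0 works for λ=-10.

Set f=λy, z=hλ:
  y_{n+1} = y_n + z·[2/7·y_n + 5/7·y_{n+1}] ⇒ (1 − 5/7z)y_{n+1} = (1 + 2/7z)y_n
  R(z) = (1 + 2/7z)/(1 − 5/7z).

Solve |R(x)|<1 on ℝ⁻.
x=-0.62: |R|=0.5703
x=-2: |R|=0.1765
x=-10: |R|=0.2281
x=-100: |R|=0.3807
θ=5/7≥1/2 ⇒ |1+2/7x|<|1−5/7x| ∀x<0 ⇒ unbounded interval.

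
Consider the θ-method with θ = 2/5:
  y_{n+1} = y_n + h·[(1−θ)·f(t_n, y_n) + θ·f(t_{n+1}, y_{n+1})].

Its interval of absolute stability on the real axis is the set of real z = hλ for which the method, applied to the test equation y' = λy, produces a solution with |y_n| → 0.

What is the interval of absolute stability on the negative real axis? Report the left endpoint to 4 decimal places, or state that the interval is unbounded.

(-10.0000, 0).

On y'=λy, z=hλ:
  y_{n+1} = y_n + z·[3/5·y_n + 2/5·y_{n+1}] ⇒ (1 − 2/5z)y_{n+1} = (1 + 3/5z)y_n
  ⇒ R(z) = (1 + 3/5z)/(1 − 2/5z).

Solve |R(x)|<1 on ℝ⁻.
x=-0.38: |R|=0.6701
R=−1: 1+3/5x = −1+2/5x ⇒ -1/5x=2 ⇒ x=2/(-1/5)=-10.0000
Confirm numerically:
  x=-9.173: |R|=0.96458 <1
  x=-7.477: |R|=0.87356 <1
  x=-6.626: |R|=0.81514 <1
  x=-4.971: |R|=0.66343 <1
  x=-10.269: |R|=1.01053 >1
  x=-10.047: |R|=1.00187 >1
So |R|<1 on (-10.0000, 0).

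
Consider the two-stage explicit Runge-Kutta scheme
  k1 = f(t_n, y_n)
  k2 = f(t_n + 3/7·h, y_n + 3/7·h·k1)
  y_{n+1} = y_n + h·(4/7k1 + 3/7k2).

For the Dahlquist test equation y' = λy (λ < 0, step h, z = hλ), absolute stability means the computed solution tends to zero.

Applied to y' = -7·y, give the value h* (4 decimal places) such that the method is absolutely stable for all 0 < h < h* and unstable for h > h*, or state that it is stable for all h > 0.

(-5.4444,0); λ=-7 ⇒ h* = (49/9)/7 = 0.7778.

Test eqn y'=λy, z=hλ:
  k1=λy_n ⇒ h·k1=z·y_n;  k2=λ(1+3/7z)y_n ⇒ h·k2=z(1+3/7z)y_n
  y_{n+1}/y_n = 1 + 4/7z + 3/7z(1+3/7z) = 1 + z + 9/49z²
  ⇒ R(z) = 1 + z + 9/49z².

Solve |R(x)|<1 on ℝ⁻.
x=-0.49: |R|=0.5541
R=1: x+9/49x²=0 ⇒ x=−49/9=-5.4444; min R=1−1/(4·9/49)=-0.3611>−1
Confirm numerically:
  x=-4.900: |R|=0.51000 <1
  x=-4.645: |R|=0.31794 <1
  x=-4.067: |R|=0.02895 <1
  x=-5.993: |R|=1.60383 >1
  x=-5.790: |R|=1.36749 >1
  x=-5.781: |R|=1.35736 >1
Interval (-5.4444, 0).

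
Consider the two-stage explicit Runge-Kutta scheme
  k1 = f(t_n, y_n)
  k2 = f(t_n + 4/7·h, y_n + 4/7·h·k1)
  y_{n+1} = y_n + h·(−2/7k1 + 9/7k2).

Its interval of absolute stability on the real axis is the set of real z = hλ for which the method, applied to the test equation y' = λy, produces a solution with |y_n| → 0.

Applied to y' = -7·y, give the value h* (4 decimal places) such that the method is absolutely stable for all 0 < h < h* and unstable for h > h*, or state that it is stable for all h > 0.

(-1.3611,0); λ=-7 ⇒ h* = (49/36)/7 = 0.1944.

Set f=λy, z=hλ:
  k1=λy_n ⇒ h·k1=z·y_n;  k2=λ(1+4/7z)y_n ⇒ h·k2=z(1+4/7z)y_n
  y_{n+1}/y_n = 1 − 2/7z + 9/7z(1+4/7z) = 1 + z + 36/49z²
  so R(z) = 1 + z + 36/49z².

Solve |R(x)|<1 on ℝ⁻.
x=-1.15: |R|=0.8216
R=1: x+36/49x²=0 ⇒ x=−49/36=-1.3611; min R=1−1/(4·36/49)=0.6597>−1
Confirm numerically:
  x=-1.332: |R|=0.97151 <1
  x=-1.200: |R|=0.85796 <1
  x=-1.095: |R|=0.78592 <1
  x=-0.654: |R|=0.66024 <1
  x=-1.800: |R|=1.58041 >1
  x=-1.722: |R|=1.45658 >1
Interval (-1.3611, 0).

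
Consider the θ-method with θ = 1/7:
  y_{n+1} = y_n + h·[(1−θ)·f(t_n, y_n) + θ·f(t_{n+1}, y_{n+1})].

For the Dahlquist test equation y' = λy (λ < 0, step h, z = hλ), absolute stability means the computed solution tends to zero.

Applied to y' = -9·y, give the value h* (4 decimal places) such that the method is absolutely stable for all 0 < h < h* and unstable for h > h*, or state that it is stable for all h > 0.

Test eqn y'=λy, z=hλ:
  y_{n+1} = y_n + z·[6/7·y_n + 1/7·y_{n+1}] ⇒ (1 − 1/7z)y_{n+1} = (1 + 6/7z)y_n
  Hence R(z) = (1 + 6/7z)/(1 − 1/7z).

Find x<0 with |R(x)|<1.
x=-1.38: |R|=0.1527
R=−1: 1+6/7x = −1+1/7x ⇒ -5/7x=2 ⇒ x=2/(-5/7)=-2.8000
Confirm numerically:
  x=-2.110: |R|=0.62130 <1
  x=-1.762: |R|=0.40767 <1
  x=-1.557: |R|=0.27369 <1
  x=-1.226: |R|=0.04328 <1
  x=-3.253: |R|=1.22091 >1
  x=-2.985: |R|=1.09264 >1
Stable set (-2.8000, 0).

(-2.8000,0); λ=-9 ⇒ h* = (14/5)/9 = 0.3111.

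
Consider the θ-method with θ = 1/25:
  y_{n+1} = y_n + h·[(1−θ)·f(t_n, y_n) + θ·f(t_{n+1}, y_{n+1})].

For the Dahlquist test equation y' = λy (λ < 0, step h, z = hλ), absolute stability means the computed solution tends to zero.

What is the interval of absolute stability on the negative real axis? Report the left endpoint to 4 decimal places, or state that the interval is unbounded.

z∈(-2.1739,0).

Test eqn y'=λy, z=hλ:
  y_{n+1} = y_n + z·[24/25·y_n + 1/25·y_{n+1}] ⇒ (1 − 1/25z)y_{n+1} = (1 + 24/25z)y_n
  R(z) = (1 + 24/25z)/(1 − 1/25z).

Need |R(x)|<1, x<0.
x=-0.78: |R|=0.2436
R=−1: 1+24/25x = −1+1/25x ⇒ -23/25x=2 ⇒ x=2/(-23/25)=-2.1739
Confirm numerically:
  x=-2.123: |R|=0.95683 <1
  x=-1.651: |R|=0.54872 <1
  x=-1.360: |R|=0.28983 <1
  x=-1.057: |R|=0.01412 <1
  x=-2.615: |R|=1.36737 >1
  x=-2.361: |R|=1.15727 >1
  x=-2.332: |R|=1.13303 >1
Interval (-2.1739, 0).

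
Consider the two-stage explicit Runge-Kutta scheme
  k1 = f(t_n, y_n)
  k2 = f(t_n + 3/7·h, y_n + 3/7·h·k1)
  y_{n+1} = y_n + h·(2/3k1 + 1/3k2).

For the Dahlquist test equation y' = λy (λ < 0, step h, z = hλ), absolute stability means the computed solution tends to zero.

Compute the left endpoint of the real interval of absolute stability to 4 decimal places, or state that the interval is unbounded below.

With y'=λy (z=hλ):
  k1=λy_n ⇒ h·k1=z·y_n;  k2=λ(1+3/7z)y_n ⇒ h·k2=z(1+3/7z)y_n
  y_{n+1}/y_n = 1 + 2/3z + 1/3z(1+3/7z) = 1 + z + 1/7z²
  Hence R(z) = 1 + z + 1/7z².

Find x<0 with |R(x)|<1.
x=-1.02: |R|=0.1286
R=1: x+1/7x²=0 ⇒ x=−7=-7.0000; min R=1−1/(4·1/7)=-0.7500>−1
Confirm numerically:
  x=-5.468: |R|=0.19671 <1
  x=-5.248: |R|=0.31350 <1
  x=-4.635: |R|=0.56597 <1
  x=-3.607: |R|=0.74836 <1
  x=-7.501: |R|=1.53686 >1
  x=-7.105: |R|=1.10657 >1
Stable set (-7.0000, 0).

left endpoint -7.0000.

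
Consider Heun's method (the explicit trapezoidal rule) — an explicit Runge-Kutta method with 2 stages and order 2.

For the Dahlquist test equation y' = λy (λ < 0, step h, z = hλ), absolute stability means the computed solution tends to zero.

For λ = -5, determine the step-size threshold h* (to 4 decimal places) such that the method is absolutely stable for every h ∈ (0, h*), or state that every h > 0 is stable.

(-2.0000,0); λ=-5 ⇒ h* = 0.4000.

On y'=λy, z=hλ:
  order 2, 2-stage ⇒ R(z)=1+z+z^2/2
  (e.g. R(-1.43)=0.59245, |R|=0.59245)

Need |R(x)|<1, x<0.
x=-1.43: |R|=0.5924
|R(-2.37)|=1.4385 |R(-2.27)|=1.3064 |R(-1.7)|=0.7450
Bisect:
  x_lo=-2.5616 |R|=1.7193  x_hi=-0.3980 |R|=0.6812
  mid=-1.47978 |R|=0.61509 →hi
  mid=-2.02068 |R|=1.02090 →lo
  mid=-1.75023 |R|=0.78142 →hi
  mid=-1.88546 |R|=0.89202 →hi
  mid=-1.95307 |R|=0.95417 →hi
  mid=-1.98688 |R|=0.98696 →hi
  mid=-2.00378 |R|=1.00379 →lo
  mid=-1.99533 |R|=0.99534 →hi
  mid=-1.99955 |R|=0.99955 →hi
  ...
  [-2.00008,-1.99995] ⇒ x*=-2.0000
Interval (-2.0000, 0).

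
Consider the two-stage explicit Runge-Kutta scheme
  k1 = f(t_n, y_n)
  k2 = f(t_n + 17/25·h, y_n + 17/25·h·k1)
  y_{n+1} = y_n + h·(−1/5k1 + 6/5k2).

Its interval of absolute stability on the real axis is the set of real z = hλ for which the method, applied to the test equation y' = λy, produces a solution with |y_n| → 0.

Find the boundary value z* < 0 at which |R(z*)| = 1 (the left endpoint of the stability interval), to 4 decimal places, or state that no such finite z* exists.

With y'=λy (z=hλ):
  k1=λy_n ⇒ h·k1=z·y_n;  k2=λ(1+17/25z)y_n ⇒ h·k2=z(1+17/25z)y_n
  y_{n+1}/y_n = 1 − 1/5z + 6/5z(1+17/25z) = 1 + z + 102/125z²
  Hence R(z) = 1 + z + 102/125z².

Find x<0 with |R(x)|<1.
x=-1.45: |R|=1.2656
R=1: x+102/125x²=0 ⇒ x=−125/102=-1.2255; min R=1−1/(4·102/125)=0.6936>−1
Confirm numerically:
  x=-1.044: |R|=0.84539 <1
  x=-0.908: |R|=0.76476 <1
  x=-0.538: |R|=0.69819 <1
  x=-1.721: |R|=1.69586 >1
  x=-1.442: |R|=1.25476 >1
Stable set (-1.2255, 0).

left endpoint -1.2255.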